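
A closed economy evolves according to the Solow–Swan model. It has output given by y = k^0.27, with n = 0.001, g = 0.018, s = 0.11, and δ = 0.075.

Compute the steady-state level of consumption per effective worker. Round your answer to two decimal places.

Steady state requires s·f(k) = (n + g + δ)·k, i.e. s·k^α = (n + g + δ)·k.
Dividing both sides by k: k^(1−α) = s / (n + g + δ).
k^0.73 = 0.11 / (0.001 + 0.018 + 0.075) = 0.11 / 0.094 = 1.1702
k* = 1.1702^(1/0.73) ≈ 1.2402
y* = (k*)^α = 1.2402^0.27 ≈ 1.0598
c* = (1 − s)·y* = (1 − 0.11) × 1.0598 ≈ 0.9432

c* = 0.94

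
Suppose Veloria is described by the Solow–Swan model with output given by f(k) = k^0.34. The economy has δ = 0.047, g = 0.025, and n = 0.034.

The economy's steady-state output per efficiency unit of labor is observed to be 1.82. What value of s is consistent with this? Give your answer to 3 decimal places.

At the steady state, Δk = 0, so s·k^α = (n + g + δ)·k.
Since y* = [s/(n + g + δ)]^(α/(1−α)), we have s/(n + g + δ) = (y*)^((1−α)/α) = 1.82^1.9412 = 3.1978.
Therefore s = 3.1978 × (n + g + δ) = 3.1978 × 0.106 = 0.3390.

s ≈ 0.339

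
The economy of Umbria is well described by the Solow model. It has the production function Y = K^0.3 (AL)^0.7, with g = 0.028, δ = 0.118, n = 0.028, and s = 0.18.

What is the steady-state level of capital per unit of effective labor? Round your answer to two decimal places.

Steady state requires s·f(k) = (n + g + δ)·k, i.e. s·k^α = (n + g + δ)·k.
Dividing both sides by k: k^(1−α) = s / (n + g + δ).
k^0.7 = 0.18 / (0.028 + 0.028 + 0.118) = 0.18 / 0.174 = 1.0345
k* = 1.0345^(1/0.7) ≈ 1.0496

k* ≈ 1.05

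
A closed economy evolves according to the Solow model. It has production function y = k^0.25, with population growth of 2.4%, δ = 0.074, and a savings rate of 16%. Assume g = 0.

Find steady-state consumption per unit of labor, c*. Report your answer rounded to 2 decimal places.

c* ≈ 0.99

At the steady state, Δk = 0, so s·k^α = (n + δ)·k.
Dividing both sides by k: k^(1−α) = s / (n + δ).
k^0.75 = 0.16 / (0.024 + 0.074) = 0.16 / 0.098 = 1.6327
k* = 1.6327^(1/0.75) ≈ 1.9225
y* = (k*)^α = 1.9225^0.25 ≈ 1.1775
c* = (1 − s)·y* = (1 − 0.16) × 1.1775 ≈ 0.9891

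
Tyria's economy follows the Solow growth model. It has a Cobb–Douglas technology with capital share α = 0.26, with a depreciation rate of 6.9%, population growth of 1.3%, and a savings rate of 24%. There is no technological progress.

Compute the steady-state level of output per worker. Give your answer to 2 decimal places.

y* = 1.46

At the steady state, Δk = 0, so s·k^α = (n + δ)·k.
Rearranging, k^(1−α) = s / (n + δ).
k^0.74 = 0.24 / (0.013 + 0.069) = 0.24 / 0.082 = 2.9268
k* = 2.9268^(1/0.74) ≈ 4.2684
y* = (k*)^α = 4.2684^0.26 ≈ 1.4584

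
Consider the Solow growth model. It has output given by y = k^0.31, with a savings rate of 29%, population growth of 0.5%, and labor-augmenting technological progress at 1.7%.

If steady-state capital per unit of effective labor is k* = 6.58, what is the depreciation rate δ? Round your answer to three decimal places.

At the steady state, Δk = 0, so s·k^α = (n + g + δ)·k.
So s / (n + g + δ) = (k*)^(1−α) = 6.58^0.69 = 3.6692.
Therefore n + g + δ = s / 3.6692 = 0.29 / 3.6692 = 0.0790, so δ = 0.0790 − 0.022 = 0.0570.

δ ≈ 0.057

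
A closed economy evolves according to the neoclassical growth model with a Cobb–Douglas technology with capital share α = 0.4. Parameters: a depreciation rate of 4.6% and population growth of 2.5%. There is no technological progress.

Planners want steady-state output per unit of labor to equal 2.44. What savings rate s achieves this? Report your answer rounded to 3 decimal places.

At the steady state, Δk = 0, so s·k^α = (n + δ)·k.
Since y* = [s/(n + δ)]^(α/(1−α)), we have s/(n + δ) = (y*)^((1−α)/α) = 2.44^1.5 = 3.8114.
Therefore s = 3.8114 × (n + δ) = 3.8114 × 0.071 = 0.2706.

s ≈ 0.271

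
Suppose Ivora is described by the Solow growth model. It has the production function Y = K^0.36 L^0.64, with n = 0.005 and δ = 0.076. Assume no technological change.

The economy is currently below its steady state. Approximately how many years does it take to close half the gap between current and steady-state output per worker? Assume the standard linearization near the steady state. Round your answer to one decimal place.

Near the steady state the convergence rate is λ = (1 − α)(n + δ).
λ = (1 − 0.36) × 0.081 = 0.64 × 0.081 = 0.05184
Half-life = ln 2 / λ = 0.6931 / 0.05184 ≈ 13.37 years

about 13.4 years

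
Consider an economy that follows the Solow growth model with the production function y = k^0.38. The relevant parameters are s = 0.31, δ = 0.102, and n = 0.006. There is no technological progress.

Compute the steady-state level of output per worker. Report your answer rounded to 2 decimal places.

y* = 1.91

Steady state requires s·f(k) = (n + δ)·k, i.e. s·k^α = (n + δ)·k.
Dividing both sides by k: k^(1−α) = s / (n + δ).
k^0.62 = 0.31 / (0.006 + 0.102) = 0.31 / 0.108 = 2.8704
k* = 2.8704^(1/0.62) ≈ 5.4779
y* = (k*)^α = 5.4779^0.38 ≈ 1.9084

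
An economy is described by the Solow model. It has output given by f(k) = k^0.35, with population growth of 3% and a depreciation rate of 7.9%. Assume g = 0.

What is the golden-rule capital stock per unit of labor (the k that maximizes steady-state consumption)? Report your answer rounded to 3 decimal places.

k_gold ≈ 6.018

The golden rule sets f'(k) = n + δ, i.e. α·k^(α−1) = n + δ.
So k^(1−α) = α / (n + δ) = 0.35 / 0.109 = 3.2110.
k_gold = 3.2110^(1/0.65) ≈ 6.0179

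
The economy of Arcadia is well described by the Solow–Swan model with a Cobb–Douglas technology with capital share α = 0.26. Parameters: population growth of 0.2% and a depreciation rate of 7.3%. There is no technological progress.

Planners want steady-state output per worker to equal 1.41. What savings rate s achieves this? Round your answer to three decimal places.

s ≈ 0.199

Steady state requires s·f(k) = (n + δ)·k, i.e. s·k^α = (n + δ)·k.
Since y* = [s/(n + δ)]^(α/(1−α)), we have s/(n + δ) = (y*)^((1−α)/α) = 1.41^2.8462 = 2.6589.
Therefore s = 2.6589 × (n + δ) = 2.6589 × 0.075 = 0.1994.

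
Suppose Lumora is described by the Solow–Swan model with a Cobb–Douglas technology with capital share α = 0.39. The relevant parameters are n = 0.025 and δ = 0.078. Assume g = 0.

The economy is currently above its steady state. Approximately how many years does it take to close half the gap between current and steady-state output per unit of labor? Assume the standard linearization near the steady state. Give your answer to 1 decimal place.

Near the steady state the convergence rate is λ = (1 − α)(n + δ).
λ = (1 − 0.39) × 0.103 = 0.61 × 0.103 = 0.06283
Half-life = ln 2 / λ = 0.6931 / 0.06283 ≈ 11.03 years

about 11.0 years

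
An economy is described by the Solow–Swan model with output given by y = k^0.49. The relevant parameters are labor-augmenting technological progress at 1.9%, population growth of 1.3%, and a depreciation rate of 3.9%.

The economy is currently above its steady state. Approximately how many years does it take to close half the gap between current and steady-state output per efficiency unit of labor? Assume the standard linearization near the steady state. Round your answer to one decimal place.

Near the steady state the convergence rate is λ = (1 − α)(n + g + δ).
λ = (1 − 0.49) × 0.071 = 0.51 × 0.071 = 0.03621
Half-life = ln 2 / λ = 0.6931 / 0.03621 ≈ 19.14 years

t_½ ≈ 19.1 years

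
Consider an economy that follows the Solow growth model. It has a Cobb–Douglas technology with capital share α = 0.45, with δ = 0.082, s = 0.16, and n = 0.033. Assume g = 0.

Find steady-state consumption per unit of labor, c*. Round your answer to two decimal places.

c* = 1.10

In steady state, investment equals break-even investment: s·k^α = (n + δ)·k.
Dividing both sides by k: k^(1−α) = s / (n + δ).
k^0.55 = 0.16 / (0.033 + 0.082) = 0.16 / 0.115 = 1.3913
k* = 1.3913^(1/0.55) ≈ 1.8229
y* = (k*)^α = 1.8229^0.45 ≈ 1.3102
c* = (1 − s)·y* = (1 − 0.16) × 1.3102 ≈ 1.1006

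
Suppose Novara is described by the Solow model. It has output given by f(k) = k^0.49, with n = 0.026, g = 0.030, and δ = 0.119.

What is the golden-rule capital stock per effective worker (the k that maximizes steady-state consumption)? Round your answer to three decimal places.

k_gold ≈ 7.530

The golden rule sets f'(k) = n + g + δ, i.e. α·k^(α−1) = n + g + δ.
So k^(1−α) = α / (n + g + δ) = 0.49 / 0.175 = 2.8000.
k_gold = 2.8000^(1/0.51) ≈ 7.5297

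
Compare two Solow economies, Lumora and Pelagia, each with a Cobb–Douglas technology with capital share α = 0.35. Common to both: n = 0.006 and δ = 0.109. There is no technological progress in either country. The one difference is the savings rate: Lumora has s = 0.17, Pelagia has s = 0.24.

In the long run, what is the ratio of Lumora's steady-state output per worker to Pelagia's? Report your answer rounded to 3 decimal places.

Steady-state y* = [s/(n + δ)]^(α/(1−α)), so the ratio is [ (s_L/(n + δ)_L) / (s_P/(n + δ)_P) ]^0.5385.
s_L/(n + δ)_L = 0.17/0.115 = 1.4783; s_P/(n + δ)_P = 0.24/0.115 = 2.0870.
Ratio = (1.4783/2.0870)^0.5385 = 0.7083^0.5385 ≈ 0.8305

y*_L / y*_P ≈ 0.831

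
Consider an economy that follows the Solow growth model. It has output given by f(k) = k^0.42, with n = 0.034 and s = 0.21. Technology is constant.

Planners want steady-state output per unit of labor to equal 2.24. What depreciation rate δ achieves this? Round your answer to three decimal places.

δ ≈ 0.035

Steady state requires s·f(k) = (n + δ)·k, i.e. s·k^α = (n + δ)·k.
Since y* = [s/(n + δ)]^(α/(1−α)), we have s/(n + δ) = (y*)^((1−α)/α) = 2.24^1.381 = 3.0457.
Therefore n + δ = s / 3.0457 = 0.21 / 3.0457 = 0.0689, so δ = 0.0689 − 0.034 = 0.0349.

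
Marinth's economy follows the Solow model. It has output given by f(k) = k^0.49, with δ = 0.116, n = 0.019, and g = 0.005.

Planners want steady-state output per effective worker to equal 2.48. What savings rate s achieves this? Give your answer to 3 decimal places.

s ≈ 0.360

At the steady state, Δk = 0, so s·k^α = (n + g + δ)·k.
Since y* = [s/(n + g + δ)]^(α/(1−α)), we have s/(n + g + δ) = (y*)^((1−α)/α) = 2.48^1.0408 = 2.5736.
Therefore s = 2.5736 × (n + g + δ) = 2.5736 × 0.140 = 0.3603.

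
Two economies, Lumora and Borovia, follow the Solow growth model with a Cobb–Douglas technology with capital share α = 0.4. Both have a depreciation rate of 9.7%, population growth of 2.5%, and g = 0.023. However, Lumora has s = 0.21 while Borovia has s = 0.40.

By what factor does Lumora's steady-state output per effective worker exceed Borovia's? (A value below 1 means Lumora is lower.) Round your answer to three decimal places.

y*_L / y*_B ≈ 0.651

Steady-state y* = [s/(n + g + δ)]^(α/(1−α)), so the ratio is [ (s_L/(n + g + δ)_L) / (s_B/(n + g + δ)_B) ]^0.6667.
s_L/(n + g + δ)_L = 0.21/0.145 = 1.4483; s_B/(n + g + δ)_B = 0.40/0.145 = 2.7586.
Ratio = (1.4483/2.7586)^0.6667 = 0.5250^0.6667 ≈ 0.6508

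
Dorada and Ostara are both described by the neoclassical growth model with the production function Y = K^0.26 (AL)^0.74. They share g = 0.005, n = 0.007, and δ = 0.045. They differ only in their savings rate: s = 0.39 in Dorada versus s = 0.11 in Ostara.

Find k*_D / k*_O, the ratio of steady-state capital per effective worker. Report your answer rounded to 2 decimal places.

ratio ≈ 5.53

Steady-state k* = [s/(n + g + δ)]^(1/(1−α)), so the ratio is [ (s_D/(n + g + δ)_D) / (s_O/(n + g + δ)_O) ]^1.3514.
s_D/(n + g + δ)_D = 0.39/0.057 = 6.8421; s_O/(n + g + δ)_O = 0.11/0.057 = 1.9298.
Ratio = (6.8421/1.9298)^1.3514 = 3.5455^1.3514 ≈ 5.5314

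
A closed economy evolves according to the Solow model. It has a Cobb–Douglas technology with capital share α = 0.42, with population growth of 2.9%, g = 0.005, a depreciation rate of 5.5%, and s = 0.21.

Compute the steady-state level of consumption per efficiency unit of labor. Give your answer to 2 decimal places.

In steady state, investment equals break-even investment: s·k^α = (n + g + δ)·k.
Dividing both sides by k: k^(1−α) = s / (n + g + δ).
k^0.58 = 0.21 / (0.029 + 0.005 + 0.055) = 0.21 / 0.089 = 2.3596
k* = 2.3596^(1/0.58) ≈ 4.3936
y* = (k*)^α = 4.3936^0.42 ≈ 1.8620
c* = (1 − s)·y* = (1 − 0.21) × 1.8620 ≈ 1.4710

c* = 1.47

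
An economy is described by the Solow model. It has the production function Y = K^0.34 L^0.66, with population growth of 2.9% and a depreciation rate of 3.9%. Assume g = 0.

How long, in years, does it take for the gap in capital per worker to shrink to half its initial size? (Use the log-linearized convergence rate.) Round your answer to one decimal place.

about 15.4 years

Near the steady state the convergence rate is λ = (1 − α)(n + δ).
λ = (1 − 0.34) × 0.068 = 0.66 × 0.068 = 0.04488
Half-life = ln 2 / λ = 0.6931 / 0.04488 ≈ 15.44 years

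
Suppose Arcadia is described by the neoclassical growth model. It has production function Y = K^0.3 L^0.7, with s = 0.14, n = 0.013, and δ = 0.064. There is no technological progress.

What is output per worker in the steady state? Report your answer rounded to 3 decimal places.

y* = 1.292

Steady state requires s·f(k) = (n + δ)·k, i.e. s·k^α = (n + δ)·k.
Rearranging, k^(1−α) = s / (n + δ).
k^0.7 = 0.14 / (0.013 + 0.064) = 0.14 / 0.077 = 1.8182
k* = 1.8182^(1/0.7) ≈ 2.3492
y* = (k*)^α = 2.3492^0.3 ≈ 1.2920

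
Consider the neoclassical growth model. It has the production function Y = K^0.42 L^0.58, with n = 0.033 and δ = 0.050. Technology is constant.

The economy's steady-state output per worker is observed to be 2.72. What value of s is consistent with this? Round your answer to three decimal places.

s ≈ 0.331

In steady state, investment equals break-even investment: s·k^α = (n + δ)·k.
Since y* = [s/(n + δ)]^(α/(1−α)), we have s/(n + δ) = (y*)^((1−α)/α) = 2.72^1.381 = 3.9824.
Therefore s = 3.9824 × (n + δ) = 3.9824 × 0.083 = 0.3305.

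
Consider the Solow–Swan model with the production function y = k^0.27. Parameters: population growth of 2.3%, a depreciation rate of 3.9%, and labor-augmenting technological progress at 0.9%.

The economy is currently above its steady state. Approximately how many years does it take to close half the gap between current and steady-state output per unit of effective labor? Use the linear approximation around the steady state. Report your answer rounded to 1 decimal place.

about 13.4 years

Near the steady state the convergence rate is λ = (1 − α)(n + g + δ).
λ = (1 − 0.27) × 0.071 = 0.73 × 0.071 = 0.05183
Half-life = ln 2 / λ = 0.6931 / 0.05183 ≈ 13.37 years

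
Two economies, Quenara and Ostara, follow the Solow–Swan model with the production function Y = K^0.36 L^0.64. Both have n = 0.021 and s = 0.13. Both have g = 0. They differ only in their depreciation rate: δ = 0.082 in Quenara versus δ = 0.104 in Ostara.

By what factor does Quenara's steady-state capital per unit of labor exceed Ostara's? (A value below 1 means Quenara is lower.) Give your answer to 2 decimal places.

Steady-state k* = [s/(n + δ)]^(1/(1−α)), so the ratio is [ (s_Q/(n + δ)_Q) / (s_O/(n + δ)_O) ]^1.5625.
s_Q/(n + δ)_Q = 0.13/0.103 = 1.2621; s_O/(n + δ)_O = 0.13/0.125 = 1.0400.
Ratio = (1.2621/1.0400)^1.5625 = 1.2136^1.5625 ≈ 1.3532

ratio ≈ 1.35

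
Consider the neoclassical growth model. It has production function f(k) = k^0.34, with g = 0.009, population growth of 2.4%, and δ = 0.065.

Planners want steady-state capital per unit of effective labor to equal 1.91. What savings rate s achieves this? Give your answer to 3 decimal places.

s ≈ 0.150

At the steady state, Δk = 0, so s·k^α = (n + g + δ)·k.
So s / (n + g + δ) = (k*)^(1−α) = 1.91^0.66 = 1.5328.
Therefore s = 1.5328 × (n + g + δ) = 1.5328 × 0.098 = 0.1502.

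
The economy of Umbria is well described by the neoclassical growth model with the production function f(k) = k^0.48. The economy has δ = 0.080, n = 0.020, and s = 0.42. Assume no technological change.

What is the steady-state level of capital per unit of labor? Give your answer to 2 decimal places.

k* ≈ 15.80

At the steady state, Δk = 0, so s·k^α = (n + δ)·k.
Dividing both sides by k: k^(1−α) = s / (n + δ).
k^0.52 = 0.42 / (0.020 + 0.080) = 0.42 / 0.100 = 4.2000
k* = 4.2000^(1/0.52) ≈ 15.7963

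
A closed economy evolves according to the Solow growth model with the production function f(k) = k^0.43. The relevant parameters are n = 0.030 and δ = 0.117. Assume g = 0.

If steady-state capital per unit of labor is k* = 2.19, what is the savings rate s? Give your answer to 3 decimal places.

In steady state, investment equals break-even investment: s·k^α = (n + δ)·k.
So s / (n + δ) = (k*)^(1−α) = 2.19^0.57 = 1.5633.
Therefore s = 1.5633 × (n + δ) = 1.5633 × 0.147 = 0.2298.

s ≈ 0.230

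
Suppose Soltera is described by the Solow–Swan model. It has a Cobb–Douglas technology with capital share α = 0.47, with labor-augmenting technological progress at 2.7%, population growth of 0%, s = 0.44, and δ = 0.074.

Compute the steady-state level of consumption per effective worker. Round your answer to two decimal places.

In steady state, investment equals break-even investment: s·k^α = (n + g + δ)·k.
Dividing both sides by k: k^(1−α) = s / (n + g + δ).
k^0.53 = 0.44 / (0.000 + 0.027 + 0.074) = 0.44 / 0.101 = 4.3564
k* = 4.3564^(1/0.53) ≈ 16.0658
y* = (k*)^α = 16.0658^0.47 ≈ 3.6879
c* = (1 − s)·y* = (1 − 0.44) × 3.6879 ≈ 2.0652

c* ≈ 2.07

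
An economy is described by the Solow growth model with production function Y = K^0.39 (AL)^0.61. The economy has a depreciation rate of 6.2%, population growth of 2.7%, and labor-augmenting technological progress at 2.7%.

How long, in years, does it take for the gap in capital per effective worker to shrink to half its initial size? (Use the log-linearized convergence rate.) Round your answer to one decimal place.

half-life ≈ 9.8 years

Near the steady state the convergence rate is λ = (1 − α)(n + g + δ).
λ = (1 − 0.39) × 0.116 = 0.61 × 0.116 = 0.07076
Half-life = ln 2 / λ = 0.6931 / 0.07076 ≈ 9.80 years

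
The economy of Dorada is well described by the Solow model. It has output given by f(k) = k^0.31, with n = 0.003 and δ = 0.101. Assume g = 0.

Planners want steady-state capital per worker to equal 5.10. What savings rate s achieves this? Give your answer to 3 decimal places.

s ≈ 0.320

At the steady state, Δk = 0, so s·k^α = (n + δ)·k.
So s / (n + δ) = (k*)^(1−α) = 5.10^0.69 = 3.0777.
Therefore s = 3.0777 × (n + δ) = 3.0777 × 0.104 = 0.3201.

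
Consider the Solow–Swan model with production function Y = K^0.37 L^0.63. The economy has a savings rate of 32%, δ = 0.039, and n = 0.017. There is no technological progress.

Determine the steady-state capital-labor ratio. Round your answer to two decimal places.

At the steady state, Δk = 0, so s·k^α = (n + δ)·k.
Rearranging, k^(1−α) = s / (n + δ).
k^0.63 = 0.32 / (0.017 + 0.039) = 0.32 / 0.056 = 5.7143
k* = 5.7143^(1/0.63) ≈ 15.9048

k* = 15.90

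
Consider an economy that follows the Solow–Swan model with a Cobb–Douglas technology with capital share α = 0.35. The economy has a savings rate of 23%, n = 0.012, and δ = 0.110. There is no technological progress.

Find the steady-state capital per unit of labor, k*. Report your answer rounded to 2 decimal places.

At the steady state, Δk = 0, so s·k^α = (n + δ)·k.
Dividing both sides by k: k^(1−α) = s / (n + δ).
k^0.65 = 0.23 / (0.012 + 0.110) = 0.23 / 0.122 = 1.8852
k* = 1.8852^(1/0.65) ≈ 2.6523

k* = 2.65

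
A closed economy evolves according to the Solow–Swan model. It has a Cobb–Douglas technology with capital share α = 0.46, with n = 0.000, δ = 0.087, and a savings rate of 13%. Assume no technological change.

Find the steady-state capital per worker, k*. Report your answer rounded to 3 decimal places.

At the steady state, Δk = 0, so s·k^α = (n + δ)·k.
Rearranging, k^(1−α) = s / (n + δ).
k^0.54 = 0.13 / (0.000 + 0.087) = 0.13 / 0.087 = 1.4943
k* = 1.4943^(1/0.54) ≈ 2.1039

k* ≈ 2.104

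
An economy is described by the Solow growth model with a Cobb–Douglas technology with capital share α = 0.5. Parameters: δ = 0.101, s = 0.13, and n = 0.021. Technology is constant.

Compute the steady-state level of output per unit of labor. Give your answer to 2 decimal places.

y* = 1.07

In steady state, investment equals break-even investment: s·k^α = (n + δ)·k.
Rearranging, k^(1−α) = s / (n + δ).
k^0.5 = 0.13 / (0.021 + 0.101) = 0.13 / 0.122 = 1.0656
k* = 1.0656^(1/0.5) ≈ 1.1355
y* = (k*)^α = 1.1355^0.5 ≈ 1.0656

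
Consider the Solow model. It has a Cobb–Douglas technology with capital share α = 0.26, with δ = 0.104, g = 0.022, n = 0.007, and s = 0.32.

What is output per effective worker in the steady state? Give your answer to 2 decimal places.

At the steady state, Δk = 0, so s·k^α = (n + g + δ)·k.
Rearranging, k^(1−α) = s / (n + g + δ).
k^0.74 = 0.32 / (0.007 + 0.022 + 0.104) = 0.32 / 0.133 = 2.4060
k* = 2.4060^(1/0.74) ≈ 3.2754
y* = (k*)^α = 3.2754^0.26 ≈ 1.3613

y* ≈ 1.36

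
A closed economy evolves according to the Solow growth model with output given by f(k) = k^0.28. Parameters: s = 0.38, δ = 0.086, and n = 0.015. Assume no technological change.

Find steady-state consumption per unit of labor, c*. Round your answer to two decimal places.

c* ≈ 1.04

In steady state, investment equals break-even investment: s·k^α = (n + δ)·k.
Dividing both sides by k: k^(1−α) = s / (n + δ).
k^0.72 = 0.38 / (0.015 + 0.086) = 0.38 / 0.101 = 3.7624
k* = 3.7624^(1/0.72) ≈ 6.2988
y* = (k*)^α = 6.2988^0.28 ≈ 1.6741
c* = (1 − s)·y* = (1 − 0.38) × 1.6741 ≈ 1.0379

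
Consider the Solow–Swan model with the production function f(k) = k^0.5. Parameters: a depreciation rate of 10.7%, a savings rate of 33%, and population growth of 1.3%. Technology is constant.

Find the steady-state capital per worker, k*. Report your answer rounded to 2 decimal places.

k* ≈ 7.56

At the steady state, Δk = 0, so s·k^α = (n + δ)·k.
Rearranging, k^(1−α) = s / (n + δ).
k^0.5 = 0.33 / (0.013 + 0.107) = 0.33 / 0.120 = 2.7500
k* = 2.7500^(1/0.5) ≈ 7.5625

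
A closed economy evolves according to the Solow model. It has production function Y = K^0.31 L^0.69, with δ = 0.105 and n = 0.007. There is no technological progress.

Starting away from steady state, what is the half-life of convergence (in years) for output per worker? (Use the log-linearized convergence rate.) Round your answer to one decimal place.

half-life ≈ 9.0 years

Near the steady state the convergence rate is λ = (1 − α)(n + δ).
λ = (1 − 0.31) × 0.112 = 0.69 × 0.112 = 0.07728
Half-life = ln 2 / λ = 0.6931 / 0.07728 ≈ 8.97 years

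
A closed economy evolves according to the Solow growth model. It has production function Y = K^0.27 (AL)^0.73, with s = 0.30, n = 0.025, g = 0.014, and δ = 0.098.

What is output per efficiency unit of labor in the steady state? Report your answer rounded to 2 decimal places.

In steady state, investment equals break-even investment: s·k^α = (n + g + δ)·k.
Rearranging, k^(1−α) = s / (n + g + δ).
k^0.73 = 0.30 / (0.025 + 0.014 + 0.098) = 0.30 / 0.137 = 2.1898
k* = 2.1898^(1/0.73) ≈ 2.9262
y* = (k*)^α = 2.9262^0.27 ≈ 1.3363

y* ≈ 1.34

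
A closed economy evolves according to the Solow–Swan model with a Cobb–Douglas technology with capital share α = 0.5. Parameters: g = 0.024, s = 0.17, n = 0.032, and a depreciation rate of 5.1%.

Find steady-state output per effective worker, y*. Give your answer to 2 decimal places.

y* ≈ 1.59

At the steady state, Δk = 0, so s·k^α = (n + g + δ)·k.
Rearranging, k^(1−α) = s / (n + g + δ).
k^0.5 = 0.17 / (0.032 + 0.024 + 0.051) = 0.17 / 0.107 = 1.5888
k* = 1.5888^(1/0.5) ≈ 2.5243
y* = (k*)^α = 2.5243^0.5 ≈ 1.5888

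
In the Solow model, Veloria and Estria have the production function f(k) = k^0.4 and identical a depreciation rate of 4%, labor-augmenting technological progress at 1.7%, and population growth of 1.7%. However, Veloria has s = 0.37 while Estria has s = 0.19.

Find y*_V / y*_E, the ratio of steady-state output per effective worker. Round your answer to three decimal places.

Steady-state y* = [s/(n + g + δ)]^(α/(1−α)), so the ratio is [ (s_V/(n + g + δ)_V) / (s_E/(n + g + δ)_E) ]^0.6667.
s_V/(n + g + δ)_V = 0.37/0.074 = 5.0000; s_E/(n + g + δ)_E = 0.19/0.074 = 2.5676.
Ratio = (5.0000/2.5676)^0.6667 = 1.9473^0.6667 ≈ 1.5594

ratio ≈ 1.559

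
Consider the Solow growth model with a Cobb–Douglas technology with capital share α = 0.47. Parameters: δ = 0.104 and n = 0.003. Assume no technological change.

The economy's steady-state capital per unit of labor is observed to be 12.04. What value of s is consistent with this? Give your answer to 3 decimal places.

In steady state, investment equals break-even investment: s·k^α = (n + δ)·k.
So s / (n + δ) = (k*)^(1−α) = 12.04^0.53 = 3.7388.
Therefore s = 3.7388 × (n + δ) = 3.7388 × 0.107 = 0.4001.

s ≈ 0.400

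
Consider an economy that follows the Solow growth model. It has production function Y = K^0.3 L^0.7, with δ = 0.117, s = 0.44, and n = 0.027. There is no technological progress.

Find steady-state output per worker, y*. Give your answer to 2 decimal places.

At the steady state, Δk = 0, so s·k^α = (n + δ)·k.
Dividing both sides by k: k^(1−α) = s / (n + δ).
k^0.7 = 0.44 / (0.027 + 0.117) = 0.44 / 0.144 = 3.0556
k* = 3.0556^(1/0.7) ≈ 4.9317
y* = (k*)^α = 4.9317^0.3 ≈ 1.6140

y* ≈ 1.61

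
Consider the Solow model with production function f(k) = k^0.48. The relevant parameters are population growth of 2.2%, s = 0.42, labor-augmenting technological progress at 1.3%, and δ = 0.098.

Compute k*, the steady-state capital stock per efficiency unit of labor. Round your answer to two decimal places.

k* ≈ 9.13

In steady state, investment equals break-even investment: s·k^α = (n + g + δ)·k.
Rearranging, k^(1−α) = s / (n + g + δ).
k^0.52 = 0.42 / (0.022 + 0.013 + 0.098) = 0.42 / 0.133 = 3.1579
k* = 3.1579^(1/0.52) ≈ 9.1281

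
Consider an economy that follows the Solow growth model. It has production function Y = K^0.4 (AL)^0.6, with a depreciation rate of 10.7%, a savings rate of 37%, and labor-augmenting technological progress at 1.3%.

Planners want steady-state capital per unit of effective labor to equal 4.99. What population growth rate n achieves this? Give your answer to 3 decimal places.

n ≈ 0.021

At the steady state, Δk = 0, so s·k^α = (n + g + δ)·k.
So s / (n + g + δ) = (k*)^(1−α) = 4.99^0.6 = 2.6234.
Therefore n + g + δ = s / 2.6234 = 0.37 / 2.6234 = 0.1410, so n = 0.1410 − 0.120 = 0.0210.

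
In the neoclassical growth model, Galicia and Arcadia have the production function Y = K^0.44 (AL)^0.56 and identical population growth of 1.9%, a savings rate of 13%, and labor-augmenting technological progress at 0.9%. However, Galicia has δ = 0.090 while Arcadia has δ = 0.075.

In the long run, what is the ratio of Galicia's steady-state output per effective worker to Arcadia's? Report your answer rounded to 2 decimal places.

Steady-state y* = [s/(n + g + δ)]^(α/(1−α)), so the ratio is [ (s_G/(n + g + δ)_G) / (s_A/(n + g + δ)_A) ]^0.7857.
s_G/(n + g + δ)_G = 0.13/0.118 = 1.1017; s_A/(n + g + δ)_A = 0.13/0.103 = 1.2621.
Ratio = (1.1017/1.2621)^0.7857 = 0.8729^0.7857 ≈ 0.8987

y*_G / y*_A ≈ 0.90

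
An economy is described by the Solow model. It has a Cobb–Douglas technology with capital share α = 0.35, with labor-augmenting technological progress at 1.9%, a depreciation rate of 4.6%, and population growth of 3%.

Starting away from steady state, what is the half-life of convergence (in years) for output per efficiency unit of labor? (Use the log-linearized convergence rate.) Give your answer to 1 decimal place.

half-life ≈ 11.2 years

Near the steady state the convergence rate is λ = (1 − α)(n + g + δ).
λ = (1 − 0.35) × 0.095 = 0.65 × 0.095 = 0.06175
Half-life = ln 2 / λ = 0.6931 / 0.06175 ≈ 11.22 years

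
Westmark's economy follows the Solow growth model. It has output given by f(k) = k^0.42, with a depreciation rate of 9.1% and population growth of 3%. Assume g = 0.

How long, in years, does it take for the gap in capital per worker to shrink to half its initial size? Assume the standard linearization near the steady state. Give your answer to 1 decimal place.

half-life ≈ 9.9 years

Near the steady state the convergence rate is λ = (1 − α)(n + δ).
λ = (1 − 0.42) × 0.121 = 0.58 × 0.121 = 0.07018
Half-life = ln 2 / λ = 0.6931 / 0.07018 ≈ 9.88 years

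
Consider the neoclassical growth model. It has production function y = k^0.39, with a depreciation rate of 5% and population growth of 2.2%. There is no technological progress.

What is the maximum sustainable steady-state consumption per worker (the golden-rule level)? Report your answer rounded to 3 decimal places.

c_gold ≈ 1.797

At the golden rule, f'(k) = n + δ, so α·k^(α−1) = n + δ and k_gold = (α/(n + δ))^(1/(1−α)).
k_gold = (0.39/0.072)^(1/0.61) = 5.4167^1.6393 ≈ 15.9519
c_gold = f(k_gold) − (n + δ)·k_gold = 2.9451 − 0.072×15.9519 ≈ 1.7966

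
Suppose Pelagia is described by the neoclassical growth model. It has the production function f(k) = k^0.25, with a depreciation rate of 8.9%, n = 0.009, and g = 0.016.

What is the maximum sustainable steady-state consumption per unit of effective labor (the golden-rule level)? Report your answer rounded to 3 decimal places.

At the golden rule, f'(k) = n + g + δ, so α·k^(α−1) = n + g + δ and k_gold = (α/(n + g + δ))^(1/(1−α)).
k_gold = (0.25/0.114)^(1/0.75) = 2.1930^1.3333 ≈ 2.8491
c_gold = f(k_gold) − (n + g + δ)·k_gold = 1.2992 − 0.114×2.8491 ≈ 0.9744

c_gold ≈ 0.974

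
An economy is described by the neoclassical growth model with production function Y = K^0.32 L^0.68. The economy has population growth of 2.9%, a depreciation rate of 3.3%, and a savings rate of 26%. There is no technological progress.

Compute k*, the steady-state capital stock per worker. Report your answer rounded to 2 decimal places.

k* ≈ 8.23

Steady state requires s·f(k) = (n + δ)·k, i.e. s·k^α = (n + δ)·k.
Dividing both sides by k: k^(1−α) = s / (n + δ).
k^0.68 = 0.26 / (0.029 + 0.033) = 0.26 / 0.062 = 4.1935
k* = 4.1935^(1/0.68) ≈ 8.2329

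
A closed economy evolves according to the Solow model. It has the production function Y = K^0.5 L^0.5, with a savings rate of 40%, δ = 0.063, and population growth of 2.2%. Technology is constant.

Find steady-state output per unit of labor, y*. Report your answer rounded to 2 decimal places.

In steady state, investment equals break-even investment: s·k^α = (n + δ)·k.
Dividing both sides by k: k^(1−α) = s / (n + δ).
k^0.5 = 0.40 / (0.022 + 0.063) = 0.40 / 0.085 = 4.7059
k* = 4.7059^(1/0.5) ≈ 22.1455
y* = (k*)^α = 22.1455^0.5 ≈ 4.7059

y* = 4.71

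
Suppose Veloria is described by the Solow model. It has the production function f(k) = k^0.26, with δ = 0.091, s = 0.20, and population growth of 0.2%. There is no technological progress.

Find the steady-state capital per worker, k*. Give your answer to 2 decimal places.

k* = 2.81

Steady state requires s·f(k) = (n + δ)·k, i.e. s·k^α = (n + δ)·k.
Dividing both sides by k: k^(1−α) = s / (n + δ).
k^0.74 = 0.20 / (0.002 + 0.091) = 0.20 / 0.093 = 2.1505
k* = 2.1505^(1/0.74) ≈ 2.8143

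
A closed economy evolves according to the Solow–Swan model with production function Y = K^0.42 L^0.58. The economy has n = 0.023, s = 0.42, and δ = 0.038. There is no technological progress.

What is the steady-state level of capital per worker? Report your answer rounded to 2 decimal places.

k* = 27.84

Steady state requires s·f(k) = (n + δ)·k, i.e. s·k^α = (n + δ)·k.
Dividing both sides by k: k^(1−α) = s / (n + δ).
k^0.58 = 0.42 / (0.023 + 0.038) = 0.42 / 0.061 = 6.8852
k* = 6.8852^(1/0.58) ≈ 27.8409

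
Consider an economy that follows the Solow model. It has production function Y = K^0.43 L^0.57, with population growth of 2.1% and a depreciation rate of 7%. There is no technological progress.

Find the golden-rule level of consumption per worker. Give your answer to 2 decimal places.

At the golden rule, f'(k) = n + δ, so α·k^(α−1) = n + δ and k_gold = (α/(n + δ))^(1/(1−α)).
k_gold = (0.43/0.091)^(1/0.57) = 4.7253^1.7544 ≈ 15.2482
c_gold = f(k_gold) − (n + δ)·k_gold = 3.2269 − 0.091×15.2482 ≈ 1.8393

c_gold ≈ 1.84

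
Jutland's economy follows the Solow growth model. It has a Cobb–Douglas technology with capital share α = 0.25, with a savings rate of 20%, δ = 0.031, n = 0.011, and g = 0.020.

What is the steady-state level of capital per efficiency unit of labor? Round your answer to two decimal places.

k* = 4.77

Steady state requires s·f(k) = (n + g + δ)·k, i.e. s·k^α = (n + g + δ)·k.
Dividing both sides by k: k^(1−α) = s / (n + g + δ).
k^0.75 = 0.20 / (0.011 + 0.020 + 0.031) = 0.20 / 0.062 = 3.2258
k* = 3.2258^(1/0.75) ≈ 4.7663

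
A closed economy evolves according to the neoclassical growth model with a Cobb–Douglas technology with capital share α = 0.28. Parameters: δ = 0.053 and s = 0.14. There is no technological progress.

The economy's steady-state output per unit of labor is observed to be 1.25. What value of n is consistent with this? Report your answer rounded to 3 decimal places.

Steady state requires s·f(k) = (n + δ)·k, i.e. s·k^α = (n + δ)·k.
Since y* = [s/(n + δ)]^(α/(1−α)), we have s/(n + δ) = (y*)^((1−α)/α) = 1.25^2.5714 = 1.7750.
Therefore n + δ = s / 1.7750 = 0.14 / 1.7750 = 0.0789, so n = 0.0789 − 0.053 = 0.0259.

n ≈ 0.026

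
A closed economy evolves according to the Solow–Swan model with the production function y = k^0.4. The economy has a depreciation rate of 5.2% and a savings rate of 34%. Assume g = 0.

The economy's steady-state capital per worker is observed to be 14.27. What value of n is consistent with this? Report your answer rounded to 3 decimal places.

n ≈ 0.017

Steady state requires s·f(k) = (n + δ)·k, i.e. s·k^α = (n + δ)·k.
So s / (n + δ) = (k*)^(1−α) = 14.27^0.6 = 4.9278.
Therefore n + δ = s / 4.9278 = 0.34 / 4.9278 = 0.0690, so n = 0.0690 − 0.052 = 0.0170.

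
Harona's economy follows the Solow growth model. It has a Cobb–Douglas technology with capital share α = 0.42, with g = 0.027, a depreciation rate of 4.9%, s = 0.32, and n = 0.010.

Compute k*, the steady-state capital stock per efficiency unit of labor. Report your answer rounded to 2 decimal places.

k* = 9.64

In steady state, investment equals break-even investment: s·k^α = (n + g + δ)·k.
Dividing both sides by k: k^(1−α) = s / (n + g + δ).
k^0.58 = 0.32 / (0.010 + 0.027 + 0.049) = 0.32 / 0.086 = 3.7209
k* = 3.7209^(1/0.58) ≈ 9.6355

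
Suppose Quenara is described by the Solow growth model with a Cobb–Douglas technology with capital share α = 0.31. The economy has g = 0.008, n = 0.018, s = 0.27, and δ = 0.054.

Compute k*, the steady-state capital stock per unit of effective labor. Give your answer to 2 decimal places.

In steady state, investment equals break-even investment: s·k^α = (n + g + δ)·k.
Dividing both sides by k: k^(1−α) = s / (n + g + δ).
k^0.69 = 0.27 / (0.018 + 0.008 + 0.054) = 0.27 / 0.080 = 3.3750
k* = 3.3750^(1/0.69) ≈ 5.8293

k* ≈ 5.83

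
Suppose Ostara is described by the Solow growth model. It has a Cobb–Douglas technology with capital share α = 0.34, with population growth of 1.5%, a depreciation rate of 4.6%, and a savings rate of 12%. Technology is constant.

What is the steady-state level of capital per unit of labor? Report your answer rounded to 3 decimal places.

At the steady state, Δk = 0, so s·k^α = (n + δ)·k.
Dividing both sides by k: k^(1−α) = s / (n + δ).
k^0.66 = 0.12 / (0.015 + 0.046) = 0.12 / 0.061 = 1.9672
k* = 1.9672^(1/0.66) ≈ 2.7876

k* = 2.788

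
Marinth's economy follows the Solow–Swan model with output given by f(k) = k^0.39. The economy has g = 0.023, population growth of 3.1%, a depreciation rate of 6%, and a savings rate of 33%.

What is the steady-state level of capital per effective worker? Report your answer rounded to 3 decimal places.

Steady state requires s·f(k) = (n + g + δ)·k, i.e. s·k^α = (n + g + δ)·k.
Dividing both sides by k: k^(1−α) = s / (n + g + δ).
k^0.61 = 0.33 / (0.031 + 0.023 + 0.060) = 0.33 / 0.114 = 2.8947
k* = 2.8947^(1/0.61) ≈ 5.7112

k* ≈ 5.711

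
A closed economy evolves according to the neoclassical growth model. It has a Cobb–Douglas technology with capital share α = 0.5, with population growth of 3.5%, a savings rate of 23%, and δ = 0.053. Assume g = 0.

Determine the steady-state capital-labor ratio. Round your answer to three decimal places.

In steady state, investment equals break-even investment: s·k^α = (n + δ)·k.
Dividing both sides by k: k^(1−α) = s / (n + δ).
k^0.5 = 0.23 / (0.035 + 0.053) = 0.23 / 0.088 = 2.6136
k* = 2.6136^(1/0.5) ≈ 6.8309

k* = 6.831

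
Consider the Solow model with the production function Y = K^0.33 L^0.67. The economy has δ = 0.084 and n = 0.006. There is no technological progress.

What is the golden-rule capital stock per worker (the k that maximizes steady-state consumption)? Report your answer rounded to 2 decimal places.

The golden rule sets f'(k) = n + δ, i.e. α·k^(α−1) = n + δ.
So k^(1−α) = α / (n + δ) = 0.33 / 0.090 = 3.6667.
k_gold = 3.6667^(1/0.67) ≈ 6.9535

k_gold ≈ 6.95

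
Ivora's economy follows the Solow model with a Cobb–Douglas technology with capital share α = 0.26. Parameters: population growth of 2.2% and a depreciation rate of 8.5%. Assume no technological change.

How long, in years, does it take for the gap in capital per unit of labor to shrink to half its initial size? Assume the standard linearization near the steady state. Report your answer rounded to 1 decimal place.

t_½ ≈ 8.8 years

Near the steady state the convergence rate is λ = (1 − α)(n + δ).
λ = (1 − 0.26) × 0.107 = 0.74 × 0.107 = 0.07918
Half-life = ln 2 / λ = 0.6931 / 0.07918 ≈ 8.75 years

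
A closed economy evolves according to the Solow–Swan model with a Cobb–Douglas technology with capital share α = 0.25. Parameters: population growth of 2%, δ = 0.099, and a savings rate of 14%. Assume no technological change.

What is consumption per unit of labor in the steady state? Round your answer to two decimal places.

At the steady state, Δk = 0, so s·k^α = (n + δ)·k.
Rearranging, k^(1−α) = s / (n + δ).
k^0.75 = 0.14 / (0.020 + 0.099) = 0.14 / 0.119 = 1.1765
k* = 1.1765^(1/0.75) ≈ 1.2420
y* = (k*)^α = 1.2420^0.25 ≈ 1.0557
c* = (1 − s)·y* = (1 − 0.14) × 1.0557 ≈ 0.9079

c* ≈ 0.91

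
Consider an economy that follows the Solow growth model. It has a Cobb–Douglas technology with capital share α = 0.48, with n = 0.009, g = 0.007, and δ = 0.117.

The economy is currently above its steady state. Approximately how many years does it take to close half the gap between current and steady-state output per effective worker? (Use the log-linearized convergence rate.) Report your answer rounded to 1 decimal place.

Near the steady state the convergence rate is λ = (1 − α)(n + g + δ).
λ = (1 − 0.48) × 0.133 = 0.52 × 0.133 = 0.06916
Half-life = ln 2 / λ = 0.6931 / 0.06916 ≈ 10.02 years

t_½ ≈ 10.0 years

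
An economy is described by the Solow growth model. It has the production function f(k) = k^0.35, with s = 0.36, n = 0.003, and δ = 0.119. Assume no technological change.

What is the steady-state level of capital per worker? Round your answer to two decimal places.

k* = 5.28

In steady state, investment equals break-even investment: s·k^α = (n + δ)·k.
Rearranging, k^(1−α) = s / (n + δ).
k^0.65 = 0.36 / (0.003 + 0.119) = 0.36 / 0.122 = 2.9508
k* = 2.9508^(1/0.65) ≈ 5.2843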